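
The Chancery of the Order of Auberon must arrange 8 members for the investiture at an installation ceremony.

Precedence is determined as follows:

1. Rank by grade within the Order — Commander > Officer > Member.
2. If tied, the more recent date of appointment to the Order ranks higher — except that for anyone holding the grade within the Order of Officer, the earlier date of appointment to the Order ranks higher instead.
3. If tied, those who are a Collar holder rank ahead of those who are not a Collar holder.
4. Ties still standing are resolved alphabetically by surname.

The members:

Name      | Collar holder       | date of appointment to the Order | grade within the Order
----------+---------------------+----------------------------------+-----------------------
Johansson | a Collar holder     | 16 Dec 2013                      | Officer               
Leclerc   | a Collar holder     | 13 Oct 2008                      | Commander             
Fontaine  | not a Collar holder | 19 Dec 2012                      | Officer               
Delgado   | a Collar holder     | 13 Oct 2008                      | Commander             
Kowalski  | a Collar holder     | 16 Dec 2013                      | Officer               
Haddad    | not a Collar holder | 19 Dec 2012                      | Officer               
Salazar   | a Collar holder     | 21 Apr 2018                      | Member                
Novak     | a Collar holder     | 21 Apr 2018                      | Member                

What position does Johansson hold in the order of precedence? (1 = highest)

By grade within the Order: Delgado and Leclerc (Commander); then Fontaine, Haddad, Johansson and Kowalski (Officer); then Novak and Salazar (Member).
Delgado and Leclerc both have date of appointment to the Order 13 Oct 2008, so the next rule applies.
Delgado and Leclerc are each a Collar holder, so the next rule applies.
Among Delgado and Leclerc, alphabetically by surname: Delgado before Leclerc.
Among Fontaine, Haddad, Johansson and Kowalski, by date of appointment to the Order (earlier first) (reversed rule for this group): Fontaine and Haddad (19 Dec 2012) before Johansson and Kowalski (16 Dec 2013).
Fontaine and Haddad are each not a Collar holder, so the next rule applies.
Among Fontaine and Haddad, alphabetically by surname: Fontaine before Haddad.
Johansson and Kowalski are each a Collar holder, so the next rule applies.
Among Johansson and Kowalski, alphabetically by surname: Johansson before Kowalski.
Novak and Salazar both have date of appointment to the Order 21 Apr 2018, so the next rule applies.
Novak and Salazar are each a Collar holder, so the next rule applies.
Among Novak and Salazar, alphabetically by surname: Novak before Salazar.
Order: Delgado, Leclerc, Fontaine, Haddad, Johansson, Kowalski, Novak, Salazar. So position 5.

5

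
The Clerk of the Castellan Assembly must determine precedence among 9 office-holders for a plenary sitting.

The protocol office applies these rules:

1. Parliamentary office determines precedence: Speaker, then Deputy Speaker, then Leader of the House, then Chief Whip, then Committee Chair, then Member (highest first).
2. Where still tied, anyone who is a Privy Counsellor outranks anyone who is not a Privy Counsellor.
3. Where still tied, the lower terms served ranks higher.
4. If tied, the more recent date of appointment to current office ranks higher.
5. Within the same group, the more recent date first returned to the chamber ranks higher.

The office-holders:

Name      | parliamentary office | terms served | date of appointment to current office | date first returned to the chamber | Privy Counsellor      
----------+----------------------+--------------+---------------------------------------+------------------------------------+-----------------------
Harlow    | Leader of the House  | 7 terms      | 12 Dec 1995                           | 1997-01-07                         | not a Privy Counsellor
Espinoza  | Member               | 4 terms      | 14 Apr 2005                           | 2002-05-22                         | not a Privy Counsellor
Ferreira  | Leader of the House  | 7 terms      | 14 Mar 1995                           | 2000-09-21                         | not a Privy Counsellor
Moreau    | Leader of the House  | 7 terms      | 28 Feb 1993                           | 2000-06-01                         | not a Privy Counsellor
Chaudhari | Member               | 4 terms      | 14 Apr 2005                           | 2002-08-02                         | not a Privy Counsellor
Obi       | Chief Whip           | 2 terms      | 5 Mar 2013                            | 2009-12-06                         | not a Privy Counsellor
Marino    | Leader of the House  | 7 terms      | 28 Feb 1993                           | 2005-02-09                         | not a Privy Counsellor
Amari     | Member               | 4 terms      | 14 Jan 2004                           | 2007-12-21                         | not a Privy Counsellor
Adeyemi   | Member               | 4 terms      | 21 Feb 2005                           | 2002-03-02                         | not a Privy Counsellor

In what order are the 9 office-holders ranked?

Harlow, Ferreira, Marino, Moreau, Obi, Chaudhari, Espinoza, Adeyemi, Amari

By parliamentary office: Harlow, Ferreira, Marino and Moreau (Leader of the House); then Obi (Chief Whip); then Chaudhari, Espinoza, Adeyemi and Amari (Member).
Harlow, Ferreira, Marino and Moreau are each not a Privy Counsellor, so the next rule applies.
Harlow, Ferreira, Marino and Moreau all have terms served 7 terms, so the next rule applies.
Among Harlow, Ferreira, Marino and Moreau, by date of appointment to current office (later first): Harlow (12 Dec 1995) before Ferreira (14 Mar 1995) before Marino and Moreau (28 Feb 1993).
Among Marino and Moreau, by date first returned to the chamber (later first): Marino (2005-02-09) before Moreau (2000-06-01).
Chaudhari, Espinoza, Adeyemi and Amari are each not a Privy Counsellor, so the next rule applies.
Chaudhari, Espinoza, Adeyemi and Amari all have terms served 4 terms, so the next rule applies.
Among Chaudhari, Espinoza, Adeyemi and Amari, by date of appointment to current office (later first): Chaudhari and Espinoza (14 Apr 2005) before Adeyemi (21 Feb 2005) before Amari (14 Jan 2004).
Among Chaudhari and Espinoza, by date first returned to the chamber (later first): Chaudhari (2002-08-02) before Espinoza (2002-05-22).
Full order: Harlow, Ferreira, Marino, Moreau, Obi, Chaudhari, Espinoza, Adeyemi, Amari.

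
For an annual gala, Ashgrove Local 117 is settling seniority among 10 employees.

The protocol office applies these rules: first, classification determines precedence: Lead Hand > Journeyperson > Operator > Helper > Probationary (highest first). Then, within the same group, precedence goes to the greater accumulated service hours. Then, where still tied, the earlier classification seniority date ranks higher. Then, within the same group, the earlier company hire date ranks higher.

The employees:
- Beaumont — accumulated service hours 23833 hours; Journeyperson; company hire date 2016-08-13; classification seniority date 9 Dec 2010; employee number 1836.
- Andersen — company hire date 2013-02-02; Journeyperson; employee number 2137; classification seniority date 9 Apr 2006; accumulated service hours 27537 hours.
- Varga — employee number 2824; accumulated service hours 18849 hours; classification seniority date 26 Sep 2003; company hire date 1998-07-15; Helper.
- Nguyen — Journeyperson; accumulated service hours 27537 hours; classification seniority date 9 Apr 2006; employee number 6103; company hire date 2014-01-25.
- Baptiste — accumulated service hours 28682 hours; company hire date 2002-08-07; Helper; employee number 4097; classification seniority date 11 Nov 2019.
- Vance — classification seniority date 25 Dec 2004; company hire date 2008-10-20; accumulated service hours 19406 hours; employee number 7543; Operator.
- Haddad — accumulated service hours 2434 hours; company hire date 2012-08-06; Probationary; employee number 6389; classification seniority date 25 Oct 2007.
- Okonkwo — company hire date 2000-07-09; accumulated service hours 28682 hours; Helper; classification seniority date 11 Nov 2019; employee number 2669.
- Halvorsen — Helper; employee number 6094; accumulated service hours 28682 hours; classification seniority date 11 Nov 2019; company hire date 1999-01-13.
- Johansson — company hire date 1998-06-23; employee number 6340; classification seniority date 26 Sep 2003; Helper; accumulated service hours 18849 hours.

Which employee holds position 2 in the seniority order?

By classification: Andersen, Nguyen and Beaumont (Journeyperson); then Vance (Operator); then Halvorsen, Okonkwo, Baptiste, Johansson and Varga (Helper); then Haddad (Probationary).
Among Andersen, Nguyen and Beaumont, by accumulated service hours (higher first): Andersen and Nguyen (27537 hours) before Beaumont (23833 hours).
Andersen and Nguyen both have classification seniority date 9 Apr 2006, so the next rule applies.
Among Andersen and Nguyen, by company hire date (earlier first): Andersen (2013-02-02) before Nguyen (2014-01-25).
Among Halvorsen, Okonkwo, Baptiste, Johansson and Varga, by accumulated service hours (higher first): Halvorsen, Okonkwo and Baptiste (28682 hours) before Johansson and Varga (18849 hours).
Halvorsen, Okonkwo and Baptiste all have classification seniority date 11 Nov 2019, so the next rule applies.
Among Halvorsen, Okonkwo and Baptiste, by company hire date (earlier first): Halvorsen (1999-01-13) before Okonkwo (2000-07-09) before Baptiste (2002-08-07).
Johansson and Varga both have classification seniority date 26 Sep 2003, so the next rule applies.
Among Johansson and Varga, by company hire date (earlier first): Johansson (1998-06-23) before Varga (1998-07-15).
Order: Andersen, Nguyen, Beaumont, Vance, Halvorsen, Okonkwo, Baptiste, Johansson, Varga, Haddad.

Nguyen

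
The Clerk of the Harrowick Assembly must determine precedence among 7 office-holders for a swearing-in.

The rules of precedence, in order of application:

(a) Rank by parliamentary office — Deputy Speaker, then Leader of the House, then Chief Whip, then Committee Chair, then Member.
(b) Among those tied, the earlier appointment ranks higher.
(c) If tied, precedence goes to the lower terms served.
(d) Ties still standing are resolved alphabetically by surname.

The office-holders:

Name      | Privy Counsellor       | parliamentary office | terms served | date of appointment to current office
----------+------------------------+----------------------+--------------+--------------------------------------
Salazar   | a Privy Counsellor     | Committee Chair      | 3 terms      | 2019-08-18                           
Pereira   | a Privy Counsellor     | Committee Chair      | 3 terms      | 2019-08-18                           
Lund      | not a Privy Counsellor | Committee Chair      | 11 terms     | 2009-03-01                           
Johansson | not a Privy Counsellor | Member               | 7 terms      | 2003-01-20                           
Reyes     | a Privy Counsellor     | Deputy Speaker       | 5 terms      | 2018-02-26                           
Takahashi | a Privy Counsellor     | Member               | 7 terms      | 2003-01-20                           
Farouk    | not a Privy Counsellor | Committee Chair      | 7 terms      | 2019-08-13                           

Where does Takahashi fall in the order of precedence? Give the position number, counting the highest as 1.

7

By parliamentary office: Reyes (Deputy Speaker); then Lund, Farouk, Pereira and Salazar (Committee Chair); then Johansson and Takahashi (Member).
Among Lund, Farouk, Pereira and Salazar, by date of appointment to current office (earlier first): Lund (2009-03-01) before Farouk (2019-08-13) before Pereira and Salazar (2019-08-18).
Pereira and Salazar both have terms served 3 terms, so the next rule applies.
Among Pereira and Salazar, alphabetically by surname: Pereira before Salazar.
Johansson and Takahashi both have date of appointment to current office 2003-01-20, so the next rule applies.
Johansson and Takahashi both have terms served 7 terms, so the next rule applies.
Among Johansson and Takahashi, alphabetically by surname: Johansson before Takahashi.
Order: Reyes, Lund, Farouk, Pereira, Salazar, Johansson, Takahashi. So position 7.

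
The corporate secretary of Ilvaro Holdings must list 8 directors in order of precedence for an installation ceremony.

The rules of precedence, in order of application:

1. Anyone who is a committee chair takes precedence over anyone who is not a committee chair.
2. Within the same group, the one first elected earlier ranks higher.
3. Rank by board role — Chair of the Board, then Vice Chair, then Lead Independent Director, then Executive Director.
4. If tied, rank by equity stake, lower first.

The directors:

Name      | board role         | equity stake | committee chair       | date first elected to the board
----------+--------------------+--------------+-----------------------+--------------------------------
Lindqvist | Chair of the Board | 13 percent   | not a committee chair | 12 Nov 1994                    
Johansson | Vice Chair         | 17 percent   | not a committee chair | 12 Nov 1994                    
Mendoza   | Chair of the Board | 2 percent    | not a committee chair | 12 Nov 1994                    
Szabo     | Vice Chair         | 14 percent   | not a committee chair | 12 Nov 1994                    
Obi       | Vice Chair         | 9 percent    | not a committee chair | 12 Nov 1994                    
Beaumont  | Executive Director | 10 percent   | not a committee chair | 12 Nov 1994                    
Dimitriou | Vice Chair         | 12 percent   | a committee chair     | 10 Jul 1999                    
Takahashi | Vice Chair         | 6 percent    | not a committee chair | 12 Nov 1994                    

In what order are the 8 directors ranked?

Dimitriou, Mendoza, Lindqvist, Takahashi, Obi, Szabo, Johansson, Beaumont

By the first rule: Dimitriou (a committee chair); then Mendoza, Lindqvist, Takahashi, Obi, Szabo, Johansson and Beaumont (each not a committee chair).
Mendoza, Lindqvist, Takahashi, Obi, Szabo, Johansson and Beaumont all have date first elected to the board 12 Nov 1994, so the next rule applies.
Among Mendoza, Lindqvist, Takahashi, Obi, Szabo, Johansson and Beaumont, by board role: Mendoza and Lindqvist (Chair of the Board) before Takahashi, Obi, Szabo and Johansson (Vice Chair) before Beaumont (Executive Director).
Among Mendoza and Lindqvist, by equity stake (lower first): Mendoza (2 percent) before Lindqvist (13 percent).
Among Takahashi, Obi, Szabo and Johansson, by equity stake (lower first): Takahashi (6 percent) before Obi (9 percent) before Szabo (14 percent) before Johansson (17 percent).
Full order: Dimitriou, Mendoza, Lindqvist, Takahashi, Obi, Szabo, Johansson, Beaumont.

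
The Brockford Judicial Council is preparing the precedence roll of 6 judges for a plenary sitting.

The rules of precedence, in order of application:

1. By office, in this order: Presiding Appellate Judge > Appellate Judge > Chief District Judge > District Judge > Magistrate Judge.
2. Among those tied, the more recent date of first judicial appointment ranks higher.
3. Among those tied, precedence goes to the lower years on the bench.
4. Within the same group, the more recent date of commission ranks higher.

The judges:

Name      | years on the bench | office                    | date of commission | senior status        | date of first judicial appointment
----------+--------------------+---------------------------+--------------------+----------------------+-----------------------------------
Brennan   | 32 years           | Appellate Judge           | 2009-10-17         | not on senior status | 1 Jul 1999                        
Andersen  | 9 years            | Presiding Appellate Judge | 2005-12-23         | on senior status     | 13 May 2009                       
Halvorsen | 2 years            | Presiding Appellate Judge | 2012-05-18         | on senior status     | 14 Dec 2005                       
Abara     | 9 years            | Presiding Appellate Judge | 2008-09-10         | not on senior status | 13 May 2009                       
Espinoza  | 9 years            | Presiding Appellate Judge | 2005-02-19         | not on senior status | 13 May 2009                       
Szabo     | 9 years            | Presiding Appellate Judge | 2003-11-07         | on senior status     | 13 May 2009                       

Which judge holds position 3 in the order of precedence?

By office: Abara, Andersen, Espinoza, Szabo and Halvorsen (Presiding Appellate Judge); then Brennan (Appellate Judge).
Among Abara, Andersen, Espinoza, Szabo and Halvorsen, by date of first judicial appointment (later first): Abara, Andersen, Espinoza and Szabo (13 May 2009) before Halvorsen (14 Dec 2005).
Abara, Andersen, Espinoza and Szabo all have years on the bench 9 years, so the next rule applies.
Among Abara, Andersen, Espinoza and Szabo, by date of commission (later first): Abara (2008-09-10) before Andersen (2005-12-23) before Espinoza (2005-02-19) before Szabo (2003-11-07).
Order: Abara, Andersen, Espinoza, Szabo, Halvorsen, Brennan.

Espinoza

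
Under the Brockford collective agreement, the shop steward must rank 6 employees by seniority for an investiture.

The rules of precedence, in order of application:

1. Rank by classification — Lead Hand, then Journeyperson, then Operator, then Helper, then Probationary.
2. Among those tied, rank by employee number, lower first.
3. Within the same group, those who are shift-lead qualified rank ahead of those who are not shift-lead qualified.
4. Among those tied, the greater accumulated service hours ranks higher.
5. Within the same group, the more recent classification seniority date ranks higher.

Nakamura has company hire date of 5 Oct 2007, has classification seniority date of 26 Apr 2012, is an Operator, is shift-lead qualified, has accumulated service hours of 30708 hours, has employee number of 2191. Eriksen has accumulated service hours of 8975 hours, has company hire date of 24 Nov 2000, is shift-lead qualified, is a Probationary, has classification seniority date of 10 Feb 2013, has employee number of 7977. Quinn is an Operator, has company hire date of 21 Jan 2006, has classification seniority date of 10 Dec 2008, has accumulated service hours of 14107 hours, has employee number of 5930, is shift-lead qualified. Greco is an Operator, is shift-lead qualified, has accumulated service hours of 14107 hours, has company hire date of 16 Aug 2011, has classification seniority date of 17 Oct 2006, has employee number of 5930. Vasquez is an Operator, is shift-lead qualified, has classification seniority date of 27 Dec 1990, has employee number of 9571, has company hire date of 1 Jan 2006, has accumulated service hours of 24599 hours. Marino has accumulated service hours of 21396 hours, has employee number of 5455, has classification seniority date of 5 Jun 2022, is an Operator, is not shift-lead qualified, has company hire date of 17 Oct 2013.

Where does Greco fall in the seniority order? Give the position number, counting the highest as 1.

4

By classification: Nakamura, Marino, Quinn, Greco and Vasquez (Operator); then Eriksen (Probationary).
Among Nakamura, Marino, Quinn, Greco and Vasquez, by employee number (lower first): Nakamura (2191) before Marino (5455) before Quinn and Greco (5930) before Vasquez (9571).
Quinn and Greco are each shift-lead qualified, so the next rule applies.
Quinn and Greco both have accumulated service hours 14107 hours, so the next rule applies.
Among Quinn and Greco, by classification seniority date (later first): Quinn (10 Dec 2008) before Greco (17 Oct 2006).
Order: Nakamura, Marino, Quinn, Greco, Vasquez, Eriksen. So position 4.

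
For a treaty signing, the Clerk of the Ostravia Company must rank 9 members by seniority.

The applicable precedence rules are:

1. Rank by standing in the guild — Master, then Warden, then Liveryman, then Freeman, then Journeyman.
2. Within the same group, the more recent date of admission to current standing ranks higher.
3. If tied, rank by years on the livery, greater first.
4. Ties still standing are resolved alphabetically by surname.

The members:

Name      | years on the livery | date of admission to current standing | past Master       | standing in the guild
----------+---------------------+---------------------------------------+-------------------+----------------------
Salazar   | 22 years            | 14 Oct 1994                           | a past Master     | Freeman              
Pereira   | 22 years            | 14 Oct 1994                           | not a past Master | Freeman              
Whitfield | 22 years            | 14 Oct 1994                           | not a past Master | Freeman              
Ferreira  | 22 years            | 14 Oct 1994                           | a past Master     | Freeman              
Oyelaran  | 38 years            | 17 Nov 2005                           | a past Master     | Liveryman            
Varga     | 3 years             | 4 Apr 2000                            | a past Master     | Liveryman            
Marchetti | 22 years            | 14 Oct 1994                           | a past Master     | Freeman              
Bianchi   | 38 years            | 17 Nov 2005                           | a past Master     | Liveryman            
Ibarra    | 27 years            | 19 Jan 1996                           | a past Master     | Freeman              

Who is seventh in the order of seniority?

By standing in the guild: Bianchi, Oyelaran and Varga (Liveryman); then Ibarra, Ferreira, Marchetti, Pereira, Salazar and Whitfield (Freeman).
Among Bianchi, Oyelaran and Varga, by date of admission to current standing (later first): Bianchi and Oyelaran (17 Nov 2005) before Varga (4 Apr 2000).
Bianchi and Oyelaran both have years on the livery 38 years, so the next rule applies.
Among Bianchi and Oyelaran, alphabetically by surname: Bianchi before Oyelaran.
Among Ibarra, Ferreira, Marchetti, Pereira, Salazar and Whitfield, by date of admission to current standing (later first): Ibarra (19 Jan 1996) before Ferreira, Marchetti, Pereira, Salazar and Whitfield (14 Oct 1994).
Ferreira, Marchetti, Pereira, Salazar and Whitfield all have years on the livery 22 years, so the next rule applies.
Among Ferreira, Marchetti, Pereira, Salazar and Whitfield, alphabetically by surname: Ferreira before Marchetti before Pereira before Salazar before Whitfield.
Order: Bianchi, Oyelaran, Varga, Ibarra, Ferreira, Marchetti, Pereira, Salazar, Whitfield.

Pereira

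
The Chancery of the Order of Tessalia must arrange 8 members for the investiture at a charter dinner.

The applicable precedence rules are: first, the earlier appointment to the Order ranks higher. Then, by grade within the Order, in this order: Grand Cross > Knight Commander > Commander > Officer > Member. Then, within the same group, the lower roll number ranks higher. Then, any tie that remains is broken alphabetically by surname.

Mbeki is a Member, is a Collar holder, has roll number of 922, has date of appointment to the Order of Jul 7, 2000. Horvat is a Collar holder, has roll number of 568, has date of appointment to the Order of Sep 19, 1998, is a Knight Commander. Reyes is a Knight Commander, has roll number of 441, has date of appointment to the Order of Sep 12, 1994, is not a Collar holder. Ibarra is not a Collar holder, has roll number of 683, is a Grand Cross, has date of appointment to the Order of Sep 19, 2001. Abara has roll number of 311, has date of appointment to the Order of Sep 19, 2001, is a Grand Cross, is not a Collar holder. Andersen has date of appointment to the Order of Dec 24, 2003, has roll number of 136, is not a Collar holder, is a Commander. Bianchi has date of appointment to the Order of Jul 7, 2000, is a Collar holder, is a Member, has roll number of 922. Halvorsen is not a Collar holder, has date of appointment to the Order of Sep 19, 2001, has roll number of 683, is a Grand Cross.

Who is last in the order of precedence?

By date of appointment to the Order (earlier first): Reyes (Sep 12, 1994); then Horvat (Sep 19, 1998); then Bianchi and Mbeki (both Jul 7, 2000); then Abara, Halvorsen and Ibarra (each Sep 19, 2001); then Andersen (Dec 24, 2003).
Bianchi and Mbeki are each Member, so the next rule applies.
Bianchi and Mbeki both have roll number 922, so the next rule applies.
Among Bianchi and Mbeki, alphabetically by surname: Bianchi before Mbeki.
Abara, Halvorsen and Ibarra are each Grand Cross, so the next rule applies.
Among Abara, Halvorsen and Ibarra, by roll number (lower first): Abara (311) before Halvorsen and Ibarra (683).
Among Halvorsen and Ibarra, alphabetically by surname: Halvorsen before Ibarra.
Order: Reyes, Horvat, Bianchi, Mbeki, Abara, Halvorsen, Ibarra, Andersen.

Andersen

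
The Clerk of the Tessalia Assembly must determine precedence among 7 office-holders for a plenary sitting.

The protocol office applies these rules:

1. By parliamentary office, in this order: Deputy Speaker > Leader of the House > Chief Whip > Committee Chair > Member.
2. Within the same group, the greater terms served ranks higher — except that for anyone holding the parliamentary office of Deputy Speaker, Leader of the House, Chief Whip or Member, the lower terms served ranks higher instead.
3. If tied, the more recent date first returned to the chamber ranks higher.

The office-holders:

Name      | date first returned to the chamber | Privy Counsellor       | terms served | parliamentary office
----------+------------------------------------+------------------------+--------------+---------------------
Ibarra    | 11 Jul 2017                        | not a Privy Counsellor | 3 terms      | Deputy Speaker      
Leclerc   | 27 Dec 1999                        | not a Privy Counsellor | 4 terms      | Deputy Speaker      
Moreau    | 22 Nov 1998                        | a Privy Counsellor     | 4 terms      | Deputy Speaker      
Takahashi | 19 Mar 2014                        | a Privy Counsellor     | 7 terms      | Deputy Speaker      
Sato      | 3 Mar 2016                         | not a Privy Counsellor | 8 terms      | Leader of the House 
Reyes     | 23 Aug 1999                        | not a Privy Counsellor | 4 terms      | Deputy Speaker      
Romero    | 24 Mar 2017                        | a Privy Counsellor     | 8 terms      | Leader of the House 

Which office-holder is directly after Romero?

Sato

By parliamentary office: Ibarra, Leclerc, Reyes, Moreau and Takahashi (Deputy Speaker); then Romero and Sato (Leader of the House).
Among Ibarra, Leclerc, Reyes, Moreau and Takahashi, by terms served (lower first) (reversed rule for this group): Ibarra (3 terms) before Leclerc, Reyes and Moreau (4 terms) before Takahashi (7 terms).
Among Leclerc, Reyes and Moreau, by date first returned to the chamber (later first): Leclerc (27 Dec 1999) before Reyes (23 Aug 1999) before Moreau (22 Nov 1998).
Romero and Sato both have terms served 8 terms, so the next rule applies.
Among Romero and Sato, by date first returned to the chamber (later first): Romero (24 Mar 2017) before Sato (3 Mar 2016).
Order: Ibarra, Leclerc, Reyes, Moreau, Takahashi, Romero, Sato.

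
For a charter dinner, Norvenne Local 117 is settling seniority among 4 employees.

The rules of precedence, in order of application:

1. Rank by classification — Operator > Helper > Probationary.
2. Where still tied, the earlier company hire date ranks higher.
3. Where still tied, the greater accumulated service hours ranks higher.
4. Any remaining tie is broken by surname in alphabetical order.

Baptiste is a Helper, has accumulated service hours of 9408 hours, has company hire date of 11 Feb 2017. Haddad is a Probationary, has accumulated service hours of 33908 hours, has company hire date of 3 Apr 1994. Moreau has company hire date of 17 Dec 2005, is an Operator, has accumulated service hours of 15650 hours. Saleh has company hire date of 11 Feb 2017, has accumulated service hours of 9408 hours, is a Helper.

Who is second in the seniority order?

By classification: Moreau (Operator); then Baptiste and Saleh (Helper); then Haddad (Probationary).
Baptiste and Saleh both have company hire date 11 Feb 2017, so the next rule applies.
Baptiste and Saleh both have accumulated service hours 9408 hours, so the next rule applies.
Among Baptiste and Saleh, alphabetically by surname: Baptiste before Saleh.
Order: Moreau, Baptiste, Saleh, Haddad.

Baptiste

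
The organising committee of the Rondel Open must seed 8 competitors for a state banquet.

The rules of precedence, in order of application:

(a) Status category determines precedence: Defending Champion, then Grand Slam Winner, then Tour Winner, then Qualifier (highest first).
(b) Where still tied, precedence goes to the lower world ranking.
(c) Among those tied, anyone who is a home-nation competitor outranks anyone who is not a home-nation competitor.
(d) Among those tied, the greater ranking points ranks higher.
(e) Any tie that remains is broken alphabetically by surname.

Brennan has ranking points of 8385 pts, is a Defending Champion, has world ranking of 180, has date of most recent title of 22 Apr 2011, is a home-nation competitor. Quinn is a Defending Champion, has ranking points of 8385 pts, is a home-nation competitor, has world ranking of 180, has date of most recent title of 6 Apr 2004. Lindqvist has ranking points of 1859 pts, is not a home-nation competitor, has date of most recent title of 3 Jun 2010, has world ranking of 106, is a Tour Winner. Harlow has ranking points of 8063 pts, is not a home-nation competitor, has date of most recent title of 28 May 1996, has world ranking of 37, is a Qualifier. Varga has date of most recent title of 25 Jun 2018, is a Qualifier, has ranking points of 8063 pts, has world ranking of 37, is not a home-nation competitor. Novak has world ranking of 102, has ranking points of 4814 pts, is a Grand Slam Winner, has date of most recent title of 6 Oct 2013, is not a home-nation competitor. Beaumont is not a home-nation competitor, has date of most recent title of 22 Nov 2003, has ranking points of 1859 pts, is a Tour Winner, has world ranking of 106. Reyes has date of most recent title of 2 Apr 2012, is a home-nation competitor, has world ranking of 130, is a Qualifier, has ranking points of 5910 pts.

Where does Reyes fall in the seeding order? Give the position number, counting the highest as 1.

8

By status category: Brennan and Quinn (Defending Champion); then Novak (Grand Slam Winner); then Beaumont and Lindqvist (Tour Winner); then Harlow, Varga and Reyes (Qualifier).
Brennan and Quinn both have world ranking 180, so the next rule applies.
Brennan and Quinn are each a home-nation competitor, so the next rule applies.
Brennan and Quinn both have ranking points 8385 pts, so the next rule applies.
Among Brennan and Quinn, alphabetically by surname: Brennan before Quinn.
Beaumont and Lindqvist both have world ranking 106, so the next rule applies.
Beaumont and Lindqvist are each not a home-nation competitor, so the next rule applies.
Beaumont and Lindqvist both have ranking points 1859 pts, so the next rule applies.
Among Beaumont and Lindqvist, alphabetically by surname: Beaumont before Lindqvist.
Among Harlow, Varga and Reyes, by world ranking (lower first): Harlow and Varga (37) before Reyes (130).
Harlow and Varga are each not a home-nation competitor, so the next rule applies.
Harlow and Varga both have ranking points 8063 pts, so the next rule applies.
Among Harlow and Varga, alphabetically by surname: Harlow before Varga.
Order: Brennan, Quinn, Novak, Beaumont, Lindqvist, Harlow, Varga, Reyes. So position 8.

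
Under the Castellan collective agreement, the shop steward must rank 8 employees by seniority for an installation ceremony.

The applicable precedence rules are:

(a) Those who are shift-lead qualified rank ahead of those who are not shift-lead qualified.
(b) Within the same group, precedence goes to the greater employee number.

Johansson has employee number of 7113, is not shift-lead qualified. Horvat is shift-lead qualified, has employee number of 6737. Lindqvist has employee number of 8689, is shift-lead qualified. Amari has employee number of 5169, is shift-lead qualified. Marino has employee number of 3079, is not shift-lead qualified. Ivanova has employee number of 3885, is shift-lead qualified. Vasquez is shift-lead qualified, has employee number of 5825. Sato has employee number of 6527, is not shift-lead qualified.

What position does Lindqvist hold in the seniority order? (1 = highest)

By the first rule: Lindqvist, Horvat, Vasquez, Amari and Ivanova (each shift-lead qualified); then Johansson, Sato and Marino (each not shift-lead qualified).
Among Lindqvist, Horvat, Vasquez, Amari and Ivanova, by employee number (higher first): Lindqvist (8689) before Horvat (6737) before Vasquez (5825) before Amari (5169) before Ivanova (3885).
Among Johansson, Sato and Marino, by employee number (higher first): Johansson (7113) before Sato (6527) before Marino (3079).
Order: Lindqvist, Horvat, Vasquez, Amari, Ivanova, Johansson, Sato, Marino. So position 1.

1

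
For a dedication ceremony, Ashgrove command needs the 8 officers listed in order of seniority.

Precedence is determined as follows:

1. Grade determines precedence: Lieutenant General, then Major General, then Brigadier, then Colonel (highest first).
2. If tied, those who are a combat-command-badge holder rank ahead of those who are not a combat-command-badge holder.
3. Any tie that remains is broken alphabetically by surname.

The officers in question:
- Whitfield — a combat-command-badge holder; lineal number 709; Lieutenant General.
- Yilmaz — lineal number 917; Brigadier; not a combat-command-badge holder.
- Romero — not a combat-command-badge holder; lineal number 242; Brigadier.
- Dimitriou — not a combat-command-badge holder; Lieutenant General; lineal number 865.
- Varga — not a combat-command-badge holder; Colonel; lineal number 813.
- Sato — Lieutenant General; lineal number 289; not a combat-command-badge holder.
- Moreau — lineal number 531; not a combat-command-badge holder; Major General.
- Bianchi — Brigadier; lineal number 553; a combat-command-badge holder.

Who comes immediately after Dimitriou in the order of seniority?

By grade: Whitfield, Dimitriou and Sato (Lieutenant General); then Moreau (Major General); then Bianchi, Romero and Yilmaz (Brigadier); then Varga (Colonel).
Among Whitfield, Dimitriou and Sato, a combat-command-badge holder before not a combat-command-badge holder: Whitfield (a combat-command-badge holder) before Dimitriou and Sato (not a combat-command-badge holder).
Among Dimitriou and Sato, alphabetically by surname: Dimitriou before Sato.
Among Bianchi, Romero and Yilmaz, a combat-command-badge holder before not a combat-command-badge holder: Bianchi (a combat-command-badge holder) before Romero and Yilmaz (not a combat-command-badge holder).
Among Romero and Yilmaz, alphabetically by surname: Romero before Yilmaz.
Order: Whitfield, Dimitriou, Sato, Moreau, Bianchi, Romero, Yilmaz, Varga.

Sato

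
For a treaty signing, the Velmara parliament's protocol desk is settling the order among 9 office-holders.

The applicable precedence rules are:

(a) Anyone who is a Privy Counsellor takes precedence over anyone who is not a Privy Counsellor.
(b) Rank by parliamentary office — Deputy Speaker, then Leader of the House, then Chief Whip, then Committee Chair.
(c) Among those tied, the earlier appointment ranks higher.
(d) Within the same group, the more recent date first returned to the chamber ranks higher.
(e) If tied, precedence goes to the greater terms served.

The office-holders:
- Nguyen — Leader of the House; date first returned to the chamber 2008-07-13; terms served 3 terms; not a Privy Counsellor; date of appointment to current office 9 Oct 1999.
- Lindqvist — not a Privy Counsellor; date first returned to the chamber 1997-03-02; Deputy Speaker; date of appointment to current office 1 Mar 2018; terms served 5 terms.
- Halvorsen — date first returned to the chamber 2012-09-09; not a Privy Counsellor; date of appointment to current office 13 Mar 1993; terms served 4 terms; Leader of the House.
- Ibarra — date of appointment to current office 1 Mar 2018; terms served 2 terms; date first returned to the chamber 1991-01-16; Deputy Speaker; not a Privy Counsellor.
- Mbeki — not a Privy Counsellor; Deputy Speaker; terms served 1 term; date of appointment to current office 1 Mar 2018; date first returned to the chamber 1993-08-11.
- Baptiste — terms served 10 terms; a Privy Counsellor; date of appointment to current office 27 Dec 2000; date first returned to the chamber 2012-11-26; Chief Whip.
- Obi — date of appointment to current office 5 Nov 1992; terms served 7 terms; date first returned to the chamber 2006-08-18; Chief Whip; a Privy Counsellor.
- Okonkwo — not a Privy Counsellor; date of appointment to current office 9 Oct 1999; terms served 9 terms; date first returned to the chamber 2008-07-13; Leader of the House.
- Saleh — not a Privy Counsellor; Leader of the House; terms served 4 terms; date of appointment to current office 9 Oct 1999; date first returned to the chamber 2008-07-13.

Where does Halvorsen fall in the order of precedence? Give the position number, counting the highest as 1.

By the first rule: Obi and Baptiste (both a Privy Counsellor); then Lindqvist, Mbeki, Ibarra, Halvorsen, Okonkwo, Saleh and Nguyen (each not a Privy Counsellor).
Obi and Baptiste are each Chief Whip, so the next rule applies.
Among Obi and Baptiste, by date of appointment to current office (earlier first): Obi (5 Nov 1992) before Baptiste (27 Dec 2000).
Among Lindqvist, Mbeki, Ibarra, Halvorsen, Okonkwo, Saleh and Nguyen, by parliamentary office: Lindqvist, Mbeki and Ibarra (Deputy Speaker) before Halvorsen, Okonkwo, Saleh and Nguyen (Leader of the House).
Lindqvist, Mbeki and Ibarra all have date of appointment to current office 1 Mar 2018, so the next rule applies.
Among Lindqvist, Mbeki and Ibarra, by date first returned to the chamber (later first): Lindqvist (1997-03-02) before Mbeki (1993-08-11) before Ibarra (1991-01-16).
Among Halvorsen, Okonkwo, Saleh and Nguyen, by date of appointment to current office (earlier first): Halvorsen (13 Mar 1993) before Okonkwo, Saleh and Nguyen (9 Oct 1999).
Okonkwo, Saleh and Nguyen all have date first returned to the chamber 2008-07-13, so the next rule applies.
Among Okonkwo, Saleh and Nguyen, by terms served (higher first): Okonkwo (9 terms) before Saleh (4 terms) before Nguyen (3 terms).
Order: Obi, Baptiste, Lindqvist, Mbeki, Ibarra, Halvorsen, Okonkwo, Saleh, Nguyen. So position 6.

6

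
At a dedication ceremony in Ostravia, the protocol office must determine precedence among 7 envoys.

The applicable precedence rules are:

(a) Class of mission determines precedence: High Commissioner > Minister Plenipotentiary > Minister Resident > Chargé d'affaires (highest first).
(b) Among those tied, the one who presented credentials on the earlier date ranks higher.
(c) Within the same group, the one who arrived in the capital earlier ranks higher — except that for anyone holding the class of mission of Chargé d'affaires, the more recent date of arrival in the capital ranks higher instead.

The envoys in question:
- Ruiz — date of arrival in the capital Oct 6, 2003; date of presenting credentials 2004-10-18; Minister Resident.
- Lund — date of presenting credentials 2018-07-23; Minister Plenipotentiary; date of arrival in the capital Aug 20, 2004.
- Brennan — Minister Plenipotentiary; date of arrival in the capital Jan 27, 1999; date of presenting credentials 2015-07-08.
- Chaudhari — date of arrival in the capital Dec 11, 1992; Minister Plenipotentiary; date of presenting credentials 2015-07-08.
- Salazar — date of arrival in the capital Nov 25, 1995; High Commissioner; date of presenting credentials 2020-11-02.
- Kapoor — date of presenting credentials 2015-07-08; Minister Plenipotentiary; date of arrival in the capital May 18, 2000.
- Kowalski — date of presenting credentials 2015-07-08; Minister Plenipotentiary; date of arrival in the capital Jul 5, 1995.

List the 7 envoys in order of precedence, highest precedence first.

Salazar, Chaudhari, Kowalski, Brennan, Kapoor, Lund, Ruiz

By class of mission: Salazar (High Commissioner); then Chaudhari, Kowalski, Brennan, Kapoor and Lund (Minister Plenipotentiary); then Ruiz (Minister Resident).
Among Chaudhari, Kowalski, Brennan, Kapoor and Lund, by date of presenting credentials (earlier first): Chaudhari, Kowalski, Brennan and Kapoor (2015-07-08) before Lund (2018-07-23).
Among Chaudhari, Kowalski, Brennan and Kapoor, by date of arrival in the capital (earlier first): Chaudhari (Dec 11, 1992) before Kowalski (Jul 5, 1995) before Brennan (Jan 27, 1999) before Kapoor (May 18, 2000).
Full order: Salazar, Chaudhari, Kowalski, Brennan, Kapoor, Lund, Ruiz.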